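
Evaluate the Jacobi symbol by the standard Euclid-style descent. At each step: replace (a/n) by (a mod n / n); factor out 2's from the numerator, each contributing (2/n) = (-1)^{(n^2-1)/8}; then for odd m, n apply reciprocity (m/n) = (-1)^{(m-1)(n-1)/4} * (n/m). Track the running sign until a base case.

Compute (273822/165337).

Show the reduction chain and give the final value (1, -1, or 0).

-1

(273822/165337): 273822 mod 165337 = 108485, so (273822/165337) = (108485/165337)
flip (108485/165337) -> (165337/108485): both odd, 108485 mod 4 = 1, 165337 mod 4 = 1, so the flip contributes +1; sign now +1
(165337/108485): 165337 mod 108485 = 56852, so (165337/108485) = (56852/108485)
factor out 2^2: 56852 = 2^2·14213; with 108485 mod 8 = 5, (2/108485) = -1; sign now +1; continue with (14213/108485)
flip (14213/108485) -> (108485/14213): both odd, 14213 mod 4 = 1, 108485 mod 4 = 1, so the flip contributes +1; sign now +1
(108485/14213): 108485 mod 14213 = 8994, so (108485/14213) = (8994/14213)
factor out 2^1: 8994 = 2^1·4497; with 14213 mod 8 = 5, (2/14213) = -1; sign now -1; continue with (4497/14213)
flip (4497/14213) -> (14213/4497): both odd, 4497 mod 4 = 1, 14213 mod 4 = 1, so the flip contributes +1; sign now -1
(14213/4497): 14213 mod 4497 = 722, so (14213/4497) = (722/4497)
factor out 2^1: 722 = 2^1·361; with 4497 mod 8 = 1, (2/4497) = +1; sign now -1; continue with (361/4497)
flip (361/4497) -> (4497/361): both odd, 361 mod 4 = 1, 4497 mod 4 = 1, so the flip contributes +1; sign now -1
(4497/361): 4497 mod 361 = 165, so (4497/361) = (165/361)
flip (165/361) -> (361/165): both odd, 165 mod 4 = 1, 361 mod 4 = 1, so the flip contributes +1; sign now -1
(361/165): 361 mod 165 = 31, so (361/165) = (31/165)
flip (31/165) -> (165/31): both odd, 31 mod 4 = 3, 165 mod 4 = 1, so the flip contributes +1; sign now -1
(165/31): 165 mod 31 = 10, so (165/31) = (10/31)
factor out 2^1: 10 = 2^1·5; with 31 mod 8 = 7, (2/31) = +1; sign now -1; continue with (5/31)
flip (5/31) -> (31/5): both odd, 5 mod 4 = 1, 31 mod 4 = 3, so the flip contributes +1; sign now -1
(31/5): 31 mod 5 = 1, so (31/5) = (1/5)
reached (1/5) = 1, so the symbol is -1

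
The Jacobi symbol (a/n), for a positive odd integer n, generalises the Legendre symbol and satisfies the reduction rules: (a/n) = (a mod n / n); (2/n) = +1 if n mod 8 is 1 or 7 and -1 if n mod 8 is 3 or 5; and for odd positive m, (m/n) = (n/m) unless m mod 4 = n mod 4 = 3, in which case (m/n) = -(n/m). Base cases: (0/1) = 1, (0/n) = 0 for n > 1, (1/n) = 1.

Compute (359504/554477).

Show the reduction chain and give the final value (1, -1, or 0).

factor out 2^4: 359504 = 2^4·22469; with 554477 mod 8 = 5, (2/554477) = -1; sign now +1; continue with (22469/554477)
flip (22469/554477) -> (554477/22469): both odd, 22469 mod 4 = 1, 554477 mod 4 = 1, so the flip contributes +1; sign now +1
(554477/22469): 554477 mod 22469 = 15221, so (554477/22469) = (15221/22469)
flip (15221/22469) -> (22469/15221): both odd, 15221 mod 4 = 1, 22469 mod 4 = 1, so the flip contributes +1; sign now +1
(22469/15221): 22469 mod 15221 = 7248, so (22469/15221) = (7248/15221)
factor out 2^4: 7248 = 2^4·453; with 15221 mod 8 = 5, (2/15221) = -1; sign now +1; continue with (453/15221)
flip (453/15221) -> (15221/453): both odd, 453 mod 4 = 1, 15221 mod 4 = 1, so the flip contributes +1; sign now +1
(15221/453): 15221 mod 453 = 272, so (15221/453) = (272/453)
factor out 2^4: 272 = 2^4·17; with 453 mod 8 = 5, (2/453) = -1; sign now +1; continue with (17/453)
flip (17/453) -> (453/17): both odd, 17 mod 4 = 1, 453 mod 4 = 1, so the flip contributes +1; sign now +1
(453/17): 453 mod 17 = 11, so (453/17) = (11/17)
flip (11/17) -> (17/11): both odd, 11 mod 4 = 3, 17 mod 4 = 1, so the flip contributes +1; sign now +1
(17/11): 17 mod 11 = 6, so (17/11) = (6/11)
factor out 2^1: 6 = 2^1·3; with 11 mod 8 = 3, (2/11) = -1; sign now -1; continue with (3/11)
flip (3/11) -> (11/3): both odd, 3 mod 4 = 3, 11 mod 4 = 3, so the flip contributes -1; sign now +1
(11/3): 11 mod 3 = 2, so (11/3) = (2/3)
factor out 2^1: 2 = 2^1·1; with 3 mod 8 = 3, (2/3) = -1; sign now -1; continue with (1/3)
reached (1/3) = 1, so the symbol is -1

-1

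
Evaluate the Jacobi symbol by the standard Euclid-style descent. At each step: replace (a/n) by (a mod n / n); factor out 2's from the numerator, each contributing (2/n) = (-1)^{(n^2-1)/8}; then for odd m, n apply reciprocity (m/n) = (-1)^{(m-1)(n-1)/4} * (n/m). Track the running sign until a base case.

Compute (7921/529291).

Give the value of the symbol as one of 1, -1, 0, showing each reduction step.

flip (7921/529291) -> (529291/7921): both odd, 7921 mod 4 = 1, 529291 mod 4 = 3, so the flip contributes +1; sign now +1
(529291/7921): 529291 mod 7921 = 6505, so (529291/7921) = (6505/7921)
flip (6505/7921) -> (7921/6505): both odd, 6505 mod 4 = 1, 7921 mod 4 = 1, so the flip contributes +1; sign now +1
(7921/6505): 7921 mod 6505 = 1416, so (7921/6505) = (1416/6505)
factor out 2^3: 1416 = 2^3·177; with 6505 mod 8 = 1, (2/6505) = +1; sign now +1; continue with (177/6505)
flip (177/6505) -> (6505/177): both odd, 177 mod 4 = 1, 6505 mod 4 = 1, so the flip contributes +1; sign now +1
(6505/177): 6505 mod 177 = 133, so (6505/177) = (133/177)
flip (133/177) -> (177/133): both odd, 133 mod 4 = 1, 177 mod 4 = 1, so the flip contributes +1; sign now +1
(177/133): 177 mod 133 = 44, so (177/133) = (44/133)
factor out 2^2: 44 = 2^2·11; with 133 mod 8 = 5, (2/133) = -1; sign now +1; continue with (11/133)
flip (11/133) -> (133/11): both odd, 11 mod 4 = 3, 133 mod 4 = 1, so the flip contributes +1; sign now +1
(133/11): 133 mod 11 = 1, so (133/11) = (1/11)
reached (1/11) = 1, so the symbol is +1

1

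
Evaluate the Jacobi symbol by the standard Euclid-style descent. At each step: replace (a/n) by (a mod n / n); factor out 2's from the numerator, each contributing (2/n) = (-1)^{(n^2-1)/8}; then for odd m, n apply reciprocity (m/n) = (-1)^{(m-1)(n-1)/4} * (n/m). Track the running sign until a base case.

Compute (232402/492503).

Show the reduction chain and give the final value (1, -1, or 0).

factor out 2^1: 232402 = 2^1·116201; with 492503 mod 8 = 7, (2/492503) = +1; sign now +1; continue with (116201/492503)
flip (116201/492503) -> (492503/116201): both odd, 116201 mod 4 = 1, 492503 mod 4 = 3, so the flip contributes +1; sign now +1
(492503/116201): 492503 mod 116201 = 27699, so (492503/116201) = (27699/116201)
flip (27699/116201) -> (116201/27699): both odd, 27699 mod 4 = 3, 116201 mod 4 = 1, so the flip contributes +1; sign now +1
(116201/27699): 116201 mod 27699 = 5405, so (116201/27699) = (5405/27699)
flip (5405/27699) -> (27699/5405): both odd, 5405 mod 4 = 1, 27699 mod 4 = 3, so the flip contributes +1; sign now +1
(27699/5405): 27699 mod 5405 = 674, so (27699/5405) = (674/5405)
factor out 2^1: 674 = 2^1·337; with 5405 mod 8 = 5, (2/5405) = -1; sign now -1; continue with (337/5405)
flip (337/5405) -> (5405/337): both odd, 337 mod 4 = 1, 5405 mod 4 = 1, so the flip contributes +1; sign now -1
(5405/337): 5405 mod 337 = 13, so (5405/337) = (13/337)
flip (13/337) -> (337/13): both odd, 13 mod 4 = 1, 337 mod 4 = 1, so the flip contributes +1; sign now -1
(337/13): 337 mod 13 = 12, so (337/13) = (12/13)
factor out 2^2: 12 = 2^2·3; with 13 mod 8 = 5, (2/13) = -1; sign now -1; continue with (3/13)
flip (3/13) -> (13/3): both odd, 3 mod 4 = 3, 13 mod 4 = 1, so the flip contributes +1; sign now -1
(13/3): 13 mod 3 = 1, so (13/3) = (1/3)
reached (1/3) = 1, so the symbol is -1

-1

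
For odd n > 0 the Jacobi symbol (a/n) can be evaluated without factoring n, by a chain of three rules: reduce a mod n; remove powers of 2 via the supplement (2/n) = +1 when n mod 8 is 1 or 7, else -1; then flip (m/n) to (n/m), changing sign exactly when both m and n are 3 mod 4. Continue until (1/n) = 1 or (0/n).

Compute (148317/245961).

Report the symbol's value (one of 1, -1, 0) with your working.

0

flip (148317/245961) -> (245961/148317): both odd, 148317 mod 4 = 1, 245961 mod 4 = 1, so the flip contributes +1; sign now +1
(245961/148317): 245961 mod 148317 = 97644, so (245961/148317) = (97644/148317)
factor out 2^2: 97644 = 2^2·24411; with 148317 mod 8 = 5, (2/148317) = -1; sign now +1; continue with (24411/148317)
flip (24411/148317) -> (148317/24411): both odd, 24411 mod 4 = 3, 148317 mod 4 = 1, so the flip contributes +1; sign now +1
(148317/24411): 148317 mod 24411 = 1851, so (148317/24411) = (1851/24411)
flip (1851/24411) -> (24411/1851): both odd, 1851 mod 4 = 3, 24411 mod 4 = 3, so the flip contributes -1; sign now -1
(24411/1851): 24411 mod 1851 = 348, so (24411/1851) = (348/1851)
factor out 2^2: 348 = 2^2·87; with 1851 mod 8 = 3, (2/1851) = -1; sign now -1; continue with (87/1851)
flip (87/1851) -> (1851/87): both odd, 87 mod 4 = 3, 1851 mod 4 = 3, so the flip contributes -1; sign now +1
(1851/87): 1851 mod 87 = 24, so (1851/87) = (24/87)
factor out 2^3: 24 = 2^3·3; with 87 mod 8 = 7, (2/87) = +1; sign now +1; continue with (3/87)
flip (3/87) -> (87/3): both odd, 3 mod 4 = 3, 87 mod 4 = 3, so the flip contributes -1; sign now -1
(87/3): 87 mod 3 = 0, so (87/3) = (0/3)
reached (0/3); gcd(a, n) > 1, so (0/3) = 0 and the symbol is 0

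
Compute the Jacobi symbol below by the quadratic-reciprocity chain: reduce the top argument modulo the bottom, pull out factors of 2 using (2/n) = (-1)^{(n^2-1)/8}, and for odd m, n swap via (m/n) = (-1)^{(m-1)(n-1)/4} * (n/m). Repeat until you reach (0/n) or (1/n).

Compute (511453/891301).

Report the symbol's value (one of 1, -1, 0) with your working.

-1

flip (511453/891301) -> (891301/511453): both odd, 511453 mod 4 = 1, 891301 mod 4 = 1, so the flip contributes +1; sign now +1
(891301/511453): 891301 mod 511453 = 379848, so (891301/511453) = (379848/511453)
factor out 2^3: 379848 = 2^3·47481; with 511453 mod 8 = 5, (2/511453) = -1; sign now -1; continue with (47481/511453)
flip (47481/511453) -> (511453/47481): both odd, 47481 mod 4 = 1, 511453 mod 4 = 1, so the flip contributes +1; sign now -1
(511453/47481): 511453 mod 47481 = 36643, so (511453/47481) = (36643/47481)
flip (36643/47481) -> (47481/36643): both odd, 36643 mod 4 = 3, 47481 mod 4 = 1, so the flip contributes +1; sign now -1
(47481/36643): 47481 mod 36643 = 10838, so (47481/36643) = (10838/36643)
factor out 2^1: 10838 = 2^1·5419; with 36643 mod 8 = 3, (2/36643) = -1; sign now +1; continue with (5419/36643)
flip (5419/36643) -> (36643/5419): both odd, 5419 mod 4 = 3, 36643 mod 4 = 3, so the flip contributes -1; sign now -1
(36643/5419): 36643 mod 5419 = 4129, so (36643/5419) = (4129/5419)
flip (4129/5419) -> (5419/4129): both odd, 4129 mod 4 = 1, 5419 mod 4 = 3, so the flip contributes +1; sign now -1
(5419/4129): 5419 mod 4129 = 1290, so (5419/4129) = (1290/4129)
factor out 2^1: 1290 = 2^1·645; with 4129 mod 8 = 1, (2/4129) = +1; sign now -1; continue with (645/4129)
flip (645/4129) -> (4129/645): both odd, 645 mod 4 = 1, 4129 mod 4 = 1, so the flip contributes +1; sign now -1
(4129/645): 4129 mod 645 = 259, so (4129/645) = (259/645)
flip (259/645) -> (645/259): both odd, 259 mod 4 = 3, 645 mod 4 = 1, so the flip contributes +1; sign now -1
(645/259): 645 mod 259 = 127, so (645/259) = (127/259)
flip (127/259) -> (259/127): both odd, 127 mod 4 = 3, 259 mod 4 = 3, so the flip contributes -1; sign now +1
(259/127): 259 mod 127 = 5, so (259/127) = (5/127)
flip (5/127) -> (127/5): both odd, 5 mod 4 = 1, 127 mod 4 = 3, so the flip contributes +1; sign now +1
(127/5): 127 mod 5 = 2, so (127/5) = (2/5)
factor out 2^1: 2 = 2^1·1; with 5 mod 8 = 5, (2/5) = -1; sign now -1; continue with (1/5)
reached (1/5) = 1, so the symbol is -1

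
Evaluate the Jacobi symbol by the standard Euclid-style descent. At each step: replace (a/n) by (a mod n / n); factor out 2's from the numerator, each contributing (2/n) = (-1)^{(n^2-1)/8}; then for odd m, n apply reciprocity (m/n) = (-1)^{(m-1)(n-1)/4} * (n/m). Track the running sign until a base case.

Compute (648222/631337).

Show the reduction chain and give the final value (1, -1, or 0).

(648222/631337): 648222 mod 631337 = 16885, so (648222/631337) = (16885/631337)
flip (16885/631337) -> (631337/16885): both odd, 16885 mod 4 = 1, 631337 mod 4 = 1, so the flip contributes +1; sign now +1
(631337/16885): 631337 mod 16885 = 6592, so (631337/16885) = (6592/16885)
factor out 2^6: 6592 = 2^6·103; with 16885 mod 8 = 5, (2/16885) = -1; sign now +1; continue with (103/16885)
flip (103/16885) -> (16885/103): both odd, 103 mod 4 = 3, 16885 mod 4 = 1, so the flip contributes +1; sign now +1
(16885/103): 16885 mod 103 = 96, so (16885/103) = (96/103)
factor out 2^5: 96 = 2^5·3; with 103 mod 8 = 7, (2/103) = +1; sign now +1; continue with (3/103)
flip (3/103) -> (103/3): both odd, 3 mod 4 = 3, 103 mod 4 = 3, so the flip contributes -1; sign now -1
(103/3): 103 mod 3 = 1, so (103/3) = (1/3)
reached (1/3) = 1, so the symbol is -1

-1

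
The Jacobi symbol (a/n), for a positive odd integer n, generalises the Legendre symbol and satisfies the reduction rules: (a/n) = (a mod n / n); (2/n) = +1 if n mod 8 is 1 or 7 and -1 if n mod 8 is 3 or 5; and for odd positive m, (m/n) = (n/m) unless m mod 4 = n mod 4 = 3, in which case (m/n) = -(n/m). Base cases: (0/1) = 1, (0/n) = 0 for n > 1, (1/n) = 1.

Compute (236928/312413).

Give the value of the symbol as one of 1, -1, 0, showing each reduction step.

-1

factor out 2^7: 236928 = 2^7·1851; with 312413 mod 8 = 5, (2/312413) = -1; sign now -1; continue with (1851/312413)
flip (1851/312413) -> (312413/1851): both odd, 1851 mod 4 = 3, 312413 mod 4 = 1, so the flip contributes +1; sign now -1
(312413/1851): 312413 mod 1851 = 1445, so (312413/1851) = (1445/1851)
flip (1445/1851) -> (1851/1445): both odd, 1445 mod 4 = 1, 1851 mod 4 = 3, so the flip contributes +1; sign now -1
(1851/1445): 1851 mod 1445 = 406, so (1851/1445) = (406/1445)
factor out 2^1: 406 = 2^1·203; with 1445 mod 8 = 5, (2/1445) = -1; sign now +1; continue with (203/1445)
flip (203/1445) -> (1445/203): both odd, 203 mod 4 = 3, 1445 mod 4 = 1, so the flip contributes +1; sign now +1
(1445/203): 1445 mod 203 = 24, so (1445/203) = (24/203)
factor out 2^3: 24 = 2^3·3; with 203 mod 8 = 3, (2/203) = -1; sign now -1; continue with (3/203)
flip (3/203) -> (203/3): both odd, 3 mod 4 = 3, 203 mod 4 = 3, so the flip contributes -1; sign now +1
(203/3): 203 mod 3 = 2, so (203/3) = (2/3)
factor out 2^1: 2 = 2^1·1; with 3 mod 8 = 3, (2/3) = -1; sign now -1; continue with (1/3)
reached (1/3) = 1, so the symbol is -1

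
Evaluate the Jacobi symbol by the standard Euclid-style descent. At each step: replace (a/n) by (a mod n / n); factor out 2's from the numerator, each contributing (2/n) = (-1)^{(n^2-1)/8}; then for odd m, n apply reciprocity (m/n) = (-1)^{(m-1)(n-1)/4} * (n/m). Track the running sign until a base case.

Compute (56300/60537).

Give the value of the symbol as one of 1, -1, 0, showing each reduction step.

factor out 2^2: 56300 = 2^2·14075; with 60537 mod 8 = 1, (2/60537) = +1; sign now +1; continue with (14075/60537)
flip (14075/60537) -> (60537/14075): both odd, 14075 mod 4 = 3, 60537 mod 4 = 1, so the flip contributes +1; sign now +1
(60537/14075): 60537 mod 14075 = 4237, so (60537/14075) = (4237/14075)
flip (4237/14075) -> (14075/4237): both odd, 4237 mod 4 = 1, 14075 mod 4 = 3, so the flip contributes +1; sign now +1
(14075/4237): 14075 mod 4237 = 1364, so (14075/4237) = (1364/4237)
factor out 2^2: 1364 = 2^2·341; with 4237 mod 8 = 5, (2/4237) = -1; sign now +1; continue with (341/4237)
flip (341/4237) -> (4237/341): both odd, 341 mod 4 = 1, 4237 mod 4 = 1, so the flip contributes +1; sign now +1
(4237/341): 4237 mod 341 = 145, so (4237/341) = (145/341)
flip (145/341) -> (341/145): both odd, 145 mod 4 = 1, 341 mod 4 = 1, so the flip contributes +1; sign now +1
(341/145): 341 mod 145 = 51, so (341/145) = (51/145)
flip (51/145) -> (145/51): both odd, 51 mod 4 = 3, 145 mod 4 = 1, so the flip contributes +1; sign now +1
(145/51): 145 mod 51 = 43, so (145/51) = (43/51)
flip (43/51) -> (51/43): both odd, 43 mod 4 = 3, 51 mod 4 = 3, so the flip contributes -1; sign now -1
(51/43): 51 mod 43 = 8, so (51/43) = (8/43)
factor out 2^3: 8 = 2^3·1; with 43 mod 8 = 3, (2/43) = -1; sign now +1; continue with (1/43)
reached (1/43) = 1, so the symbol is +1

1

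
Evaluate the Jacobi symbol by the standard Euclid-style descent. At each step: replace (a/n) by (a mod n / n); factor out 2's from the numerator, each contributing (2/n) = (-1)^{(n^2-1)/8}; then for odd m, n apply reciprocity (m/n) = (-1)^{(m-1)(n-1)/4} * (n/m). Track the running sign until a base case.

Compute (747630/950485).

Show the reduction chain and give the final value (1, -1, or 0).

0

747630 = 2^1·373815; (2/950485) = -1 since 950485 mod 8 = 5, so (747630/950485) = (-1)^1·(373815/950485); sign now -1
reciprocity: (373815/950485) = +1·(950485/373815) since 373815 mod 4 = 3, 950485 mod 4 = 1; sign now -1
(950485/373815) = (202855/373815)   [reduce mod 373815]
reciprocity: (202855/373815) = -1·(373815/202855) since 202855 mod 4 = 3, 373815 mod 4 = 3; sign now +1
(373815/202855) = (170960/202855)   [reduce mod 202855]
170960 = 2^4·10685; (2/202855) = +1 since 202855 mod 8 = 7, so (170960/202855) = (+1)^4·(10685/202855); sign now +1
reciprocity: (10685/202855) = +1·(202855/10685) since 10685 mod 4 = 1, 202855 mod 4 = 3; sign now +1
(202855/10685) = (10525/10685)   [reduce mod 10685]
reciprocity: (10525/10685) = +1·(10685/10525) since 10525 mod 4 = 1, 10685 mod 4 = 1; sign now +1
(10685/10525) = (160/10525)   [reduce mod 10525]
160 = 2^5·5; (2/10525) = -1 since 10525 mod 8 = 5, so (160/10525) = (-1)^5·(5/10525); sign now -1
reciprocity: (5/10525) = +1·(10525/5) since 5 mod 4 = 1, 10525 mod 4 = 1; sign now -1
(10525/5) = (0/5)   [reduce mod 5]
(0/5) = 0   [gcd(a, n) > 1]; final value = 0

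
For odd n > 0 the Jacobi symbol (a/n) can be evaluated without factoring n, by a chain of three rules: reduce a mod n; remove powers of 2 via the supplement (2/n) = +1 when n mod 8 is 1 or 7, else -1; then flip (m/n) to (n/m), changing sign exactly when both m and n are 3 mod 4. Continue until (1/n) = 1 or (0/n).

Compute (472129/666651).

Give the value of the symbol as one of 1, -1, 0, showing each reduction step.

-1

flip (472129/666651) -> (666651/472129): both odd, 472129 mod 4 = 1, 666651 mod 4 = 3, so the flip contributes +1; sign now +1
(666651/472129): 666651 mod 472129 = 194522, so (666651/472129) = (194522/472129)
factor out 2^1: 194522 = 2^1·97261; with 472129 mod 8 = 1, (2/472129) = +1; sign now +1; continue with (97261/472129)
flip (97261/472129) -> (472129/97261): both odd, 97261 mod 4 = 1, 472129 mod 4 = 1, so the flip contributes +1; sign now +1
(472129/97261): 472129 mod 97261 = 83085, so (472129/97261) = (83085/97261)
flip (83085/97261) -> (97261/83085): both odd, 83085 mod 4 = 1, 97261 mod 4 = 1, so the flip contributes +1; sign now +1
(97261/83085): 97261 mod 83085 = 14176, so (97261/83085) = (14176/83085)
factor out 2^5: 14176 = 2^5·443; with 83085 mod 8 = 5, (2/83085) = -1; sign now -1; continue with (443/83085)
flip (443/83085) -> (83085/443): both odd, 443 mod 4 = 3, 83085 mod 4 = 1, so the flip contributes +1; sign now -1
(83085/443): 83085 mod 443 = 244, so (83085/443) = (244/443)
factor out 2^2: 244 = 2^2·61; with 443 mod 8 = 3, (2/443) = -1; sign now -1; continue with (61/443)
flip (61/443) -> (443/61): both odd, 61 mod 4 = 1, 443 mod 4 = 3, so the flip contributes +1; sign now -1
(443/61): 443 mod 61 = 16, so (443/61) = (16/61)
factor out 2^4: 16 = 2^4·1; with 61 mod 8 = 5, (2/61) = -1; sign now -1; continue with (1/61)
reached (1/61) = 1, so the symbol is -1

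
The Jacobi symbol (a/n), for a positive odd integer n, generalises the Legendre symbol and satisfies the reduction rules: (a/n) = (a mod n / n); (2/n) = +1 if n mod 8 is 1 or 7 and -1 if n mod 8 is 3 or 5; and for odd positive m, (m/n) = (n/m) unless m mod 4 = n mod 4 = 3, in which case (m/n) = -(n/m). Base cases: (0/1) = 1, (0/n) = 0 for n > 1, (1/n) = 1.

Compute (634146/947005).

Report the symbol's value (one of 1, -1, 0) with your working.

1

factor out 2^1: 634146 = 2^1·317073; with 947005 mod 8 = 5, (2/947005) = -1; sign now -1; continue with (317073/947005)
flip (317073/947005) -> (947005/317073): both odd, 317073 mod 4 = 1, 947005 mod 4 = 1, so the flip contributes +1; sign now -1
(947005/317073): 947005 mod 317073 = 312859, so (947005/317073) = (312859/317073)
flip (312859/317073) -> (317073/312859): both odd, 312859 mod 4 = 3, 317073 mod 4 = 1, so the flip contributes +1; sign now -1
(317073/312859): 317073 mod 312859 = 4214, so (317073/312859) = (4214/312859)
factor out 2^1: 4214 = 2^1·2107; with 312859 mod 8 = 3, (2/312859) = -1; sign now +1; continue with (2107/312859)
flip (2107/312859) -> (312859/2107): both odd, 2107 mod 4 = 3, 312859 mod 4 = 3, so the flip contributes -1; sign now -1
(312859/2107): 312859 mod 2107 = 1023, so (312859/2107) = (1023/2107)
flip (1023/2107) -> (2107/1023): both odd, 1023 mod 4 = 3, 2107 mod 4 = 3, so the flip contributes -1; sign now +1
(2107/1023): 2107 mod 1023 = 61, so (2107/1023) = (61/1023)
flip (61/1023) -> (1023/61): both odd, 61 mod 4 = 1, 1023 mod 4 = 3, so the flip contributes +1; sign now +1
(1023/61): 1023 mod 61 = 47, so (1023/61) = (47/61)
flip (47/61) -> (61/47): both odd, 47 mod 4 = 3, 61 mod 4 = 1, so the flip contributes +1; sign now +1
(61/47): 61 mod 47 = 14, so (61/47) = (14/47)
factor out 2^1: 14 = 2^1·7; with 47 mod 8 = 7, (2/47) = +1; sign now +1; continue with (7/47)
flip (7/47) -> (47/7): both odd, 7 mod 4 = 3, 47 mod 4 = 3, so the flip contributes -1; sign now -1
(47/7): 47 mod 7 = 5, so (47/7) = (5/7)
flip (5/7) -> (7/5): both odd, 5 mod 4 = 1, 7 mod 4 = 3, so the flip contributes +1; sign now -1
(7/5): 7 mod 5 = 2, so (7/5) = (2/5)
factor out 2^1: 2 = 2^1·1; with 5 mod 8 = 5, (2/5) = -1; sign now +1; continue with (1/5)
reached (1/5) = 1, so the symbol is +1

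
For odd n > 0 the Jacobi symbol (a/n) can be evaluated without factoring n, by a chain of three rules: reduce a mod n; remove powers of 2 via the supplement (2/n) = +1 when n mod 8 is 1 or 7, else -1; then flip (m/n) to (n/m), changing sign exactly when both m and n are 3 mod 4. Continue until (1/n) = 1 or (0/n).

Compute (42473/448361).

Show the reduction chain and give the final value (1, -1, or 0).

flip (42473/448361) -> (448361/42473): both odd, 42473 mod 4 = 1, 448361 mod 4 = 1, so the flip contributes +1; sign now +1
(448361/42473): 448361 mod 42473 = 23631, so (448361/42473) = (23631/42473)
flip (23631/42473) -> (42473/23631): both odd, 23631 mod 4 = 3, 42473 mod 4 = 1, so the flip contributes +1; sign now +1
(42473/23631): 42473 mod 23631 = 18842, so (42473/23631) = (18842/23631)
factor out 2^1: 18842 = 2^1·9421; with 23631 mod 8 = 7, (2/23631) = +1; sign now +1; continue with (9421/23631)
flip (9421/23631) -> (23631/9421): both odd, 9421 mod 4 = 1, 23631 mod 4 = 3, so the flip contributes +1; sign now +1
(23631/9421): 23631 mod 9421 = 4789, so (23631/9421) = (4789/9421)
flip (4789/9421) -> (9421/4789): both odd, 4789 mod 4 = 1, 9421 mod 4 = 1, so the flip contributes +1; sign now +1
(9421/4789): 9421 mod 4789 = 4632, so (9421/4789) = (4632/4789)
factor out 2^3: 4632 = 2^3·579; with 4789 mod 8 = 5, (2/4789) = -1; sign now -1; continue with (579/4789)
flip (579/4789) -> (4789/579): both odd, 579 mod 4 = 3, 4789 mod 4 = 1, so the flip contributes +1; sign now -1
(4789/579): 4789 mod 579 = 157, so (4789/579) = (157/579)
flip (157/579) -> (579/157): both odd, 157 mod 4 = 1, 579 mod 4 = 3, so the flip contributes +1; sign now -1
(579/157): 579 mod 157 = 108, so (579/157) = (108/157)
factor out 2^2: 108 = 2^2·27; with 157 mod 8 = 5, (2/157) = -1; sign now -1; continue with (27/157)
flip (27/157) -> (157/27): both odd, 27 mod 4 = 3, 157 mod 4 = 1, so the flip contributes +1; sign now -1
(157/27): 157 mod 27 = 22, so (157/27) = (22/27)
factor out 2^1: 22 = 2^1·11; with 27 mod 8 = 3, (2/27) = -1; sign now +1; continue with (11/27)
flip (11/27) -> (27/11): both odd, 11 mod 4 = 3, 27 mod 4 = 3, so the flip contributes -1; sign now -1
(27/11): 27 mod 11 = 5, so (27/11) = (5/11)
flip (5/11) -> (11/5): both odd, 5 mod 4 = 1, 11 mod 4 = 3, so the flip contributes +1; sign now -1
(11/5): 11 mod 5 = 1, so (11/5) = (1/5)
reached (1/5) = 1, so the symbol is -1

-1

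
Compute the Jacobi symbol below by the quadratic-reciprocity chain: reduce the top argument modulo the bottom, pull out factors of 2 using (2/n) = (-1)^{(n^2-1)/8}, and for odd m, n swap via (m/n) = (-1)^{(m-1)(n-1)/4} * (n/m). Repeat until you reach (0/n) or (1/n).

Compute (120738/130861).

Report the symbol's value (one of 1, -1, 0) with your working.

1

factor out 2^1: 120738 = 2^1·60369; with 130861 mod 8 = 5, (2/130861) = -1; sign now -1; continue with (60369/130861)
flip (60369/130861) -> (130861/60369): both odd, 60369 mod 4 = 1, 130861 mod 4 = 1, so the flip contributes +1; sign now -1
(130861/60369): 130861 mod 60369 = 10123, so (130861/60369) = (10123/60369)
flip (10123/60369) -> (60369/10123): both odd, 10123 mod 4 = 3, 60369 mod 4 = 1, so the flip contributes +1; sign now -1
(60369/10123): 60369 mod 10123 = 9754, so (60369/10123) = (9754/10123)
factor out 2^1: 9754 = 2^1·4877; with 10123 mod 8 = 3, (2/10123) = -1; sign now +1; continue with (4877/10123)
flip (4877/10123) -> (10123/4877): both odd, 4877 mod 4 = 1, 10123 mod 4 = 3, so the flip contributes +1; sign now +1
(10123/4877): 10123 mod 4877 = 369, so (10123/4877) = (369/4877)
flip (369/4877) -> (4877/369): both odd, 369 mod 4 = 1, 4877 mod 4 = 1, so the flip contributes +1; sign now +1
(4877/369): 4877 mod 369 = 80, so (4877/369) = (80/369)
factor out 2^4: 80 = 2^4·5; with 369 mod 8 = 1, (2/369) = +1; sign now +1; continue with (5/369)
flip (5/369) -> (369/5): both odd, 5 mod 4 = 1, 369 mod 4 = 1, so the flip contributes +1; sign now +1
(369/5): 369 mod 5 = 4, so (369/5) = (4/5)
factor out 2^2: 4 = 2^2·1; with 5 mod 8 = 5, (2/5) = -1; sign now +1; continue with (1/5)
reached (1/5) = 1, so the symbol is +1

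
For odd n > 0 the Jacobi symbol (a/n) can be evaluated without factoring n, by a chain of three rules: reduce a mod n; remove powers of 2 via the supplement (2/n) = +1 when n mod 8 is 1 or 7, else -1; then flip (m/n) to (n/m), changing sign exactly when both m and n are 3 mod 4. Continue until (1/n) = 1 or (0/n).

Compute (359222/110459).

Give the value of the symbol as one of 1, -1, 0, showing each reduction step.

(359222/110459): 359222 mod 110459 = 27845, so (359222/110459) = (27845/110459)
flip (27845/110459) -> (110459/27845): both odd, 27845 mod 4 = 1, 110459 mod 4 = 3, so the flip contributes +1; sign now +1
(110459/27845): 110459 mod 27845 = 26924, so (110459/27845) = (26924/27845)
factor out 2^2: 26924 = 2^2·6731; with 27845 mod 8 = 5, (2/27845) = -1; sign now +1; continue with (6731/27845)
flip (6731/27845) -> (27845/6731): both odd, 6731 mod 4 = 3, 27845 mod 4 = 1, so the flip contributes +1; sign now +1
(27845/6731): 27845 mod 6731 = 921, so (27845/6731) = (921/6731)
flip (921/6731) -> (6731/921): both odd, 921 mod 4 = 1, 6731 mod 4 = 3, so the flip contributes +1; sign now +1
(6731/921): 6731 mod 921 = 284, so (6731/921) = (284/921)
factor out 2^2: 284 = 2^2·71; with 921 mod 8 = 1, (2/921) = +1; sign now +1; continue with (71/921)
flip (71/921) -> (921/71): both odd, 71 mod 4 = 3, 921 mod 4 = 1, so the flip contributes +1; sign now +1
(921/71): 921 mod 71 = 69, so (921/71) = (69/71)
flip (69/71) -> (71/69): both odd, 69 mod 4 = 1, 71 mod 4 = 3, so the flip contributes +1; sign now +1
(71/69): 71 mod 69 = 2, so (71/69) = (2/69)
factor out 2^1: 2 = 2^1·1; with 69 mod 8 = 5, (2/69) = -1; sign now -1; continue with (1/69)
reached (1/69) = 1, so the symbol is -1

-1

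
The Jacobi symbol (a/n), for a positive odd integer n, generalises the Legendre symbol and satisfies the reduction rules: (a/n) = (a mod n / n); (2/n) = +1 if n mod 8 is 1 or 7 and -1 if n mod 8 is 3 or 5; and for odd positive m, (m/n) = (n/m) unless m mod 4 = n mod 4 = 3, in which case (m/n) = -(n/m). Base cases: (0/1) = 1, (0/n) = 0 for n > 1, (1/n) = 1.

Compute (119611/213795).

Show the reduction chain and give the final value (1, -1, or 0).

flip (119611/213795) -> (213795/119611): both odd, 119611 mod 4 = 3, 213795 mod 4 = 3, so the flip contributes -1; sign now -1
(213795/119611): 213795 mod 119611 = 94184, so (213795/119611) = (94184/119611)
factor out 2^3: 94184 = 2^3·11773; with 119611 mod 8 = 3, (2/119611) = -1; sign now +1; continue with (11773/119611)
flip (11773/119611) -> (119611/11773): both odd, 11773 mod 4 = 1, 119611 mod 4 = 3, so the flip contributes +1; sign now +1
(119611/11773): 119611 mod 11773 = 1881, so (119611/11773) = (1881/11773)
flip (1881/11773) -> (11773/1881): both odd, 1881 mod 4 = 1, 11773 mod 4 = 1, so the flip contributes +1; sign now +1
(11773/1881): 11773 mod 1881 = 487, so (11773/1881) = (487/1881)
flip (487/1881) -> (1881/487): both odd, 487 mod 4 = 3, 1881 mod 4 = 1, so the flip contributes +1; sign now +1
(1881/487): 1881 mod 487 = 420, so (1881/487) = (420/487)
factor out 2^2: 420 = 2^2·105; with 487 mod 8 = 7, (2/487) = +1; sign now +1; continue with (105/487)
flip (105/487) -> (487/105): both odd, 105 mod 4 = 1, 487 mod 4 = 3, so the flip contributes +1; sign now +1
(487/105): 487 mod 105 = 67, so (487/105) = (67/105)
flip (67/105) -> (105/67): both odd, 67 mod 4 = 3, 105 mod 4 = 1, so the flip contributes +1; sign now +1
(105/67): 105 mod 67 = 38, so (105/67) = (38/67)
factor out 2^1: 38 = 2^1·19; with 67 mod 8 = 3, (2/67) = -1; sign now -1; continue with (19/67)
flip (19/67) -> (67/19): both odd, 19 mod 4 = 3, 67 mod 4 = 3, so the flip contributes -1; sign now +1
(67/19): 67 mod 19 = 10, so (67/19) = (10/19)
factor out 2^1: 10 = 2^1·5; with 19 mod 8 = 3, (2/19) = -1; sign now -1; continue with (5/19)
flip (5/19) -> (19/5): both odd, 5 mod 4 = 1, 19 mod 4 = 3, so the flip contributes +1; sign now -1
(19/5): 19 mod 5 = 4, so (19/5) = (4/5)
factor out 2^2: 4 = 2^2·1; with 5 mod 8 = 5, (2/5) = -1; sign now -1; continue with (1/5)
reached (1/5) = 1, so the symbol is -1

-1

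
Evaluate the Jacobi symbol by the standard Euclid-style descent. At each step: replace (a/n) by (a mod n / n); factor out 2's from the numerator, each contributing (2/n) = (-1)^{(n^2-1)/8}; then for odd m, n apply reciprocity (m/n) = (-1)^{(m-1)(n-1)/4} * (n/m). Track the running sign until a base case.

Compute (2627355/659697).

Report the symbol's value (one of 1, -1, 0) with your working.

0

(2627355/659697) = (648264/659697)   [reduce mod 659697]
648264 = 2^3·81033; (2/659697) = +1 since 659697 mod 8 = 1, so (648264/659697) = (+1)^3·(81033/659697); sign now +1
reciprocity: (81033/659697) = +1·(659697/81033) since 81033 mod 4 = 1, 659697 mod 4 = 1; sign now +1
(659697/81033) = (11433/81033)   [reduce mod 81033]
reciprocity: (11433/81033) = +1·(81033/11433) since 11433 mod 4 = 1, 81033 mod 4 = 1; sign now +1
(81033/11433) = (1002/11433)   [reduce mod 11433]
1002 = 2^1·501; (2/11433) = +1 since 11433 mod 8 = 1, so (1002/11433) = (+1)^1·(501/11433); sign now +1
reciprocity: (501/11433) = +1·(11433/501) since 501 mod 4 = 1, 11433 mod 4 = 1; sign now +1
(11433/501) = (411/501)   [reduce mod 501]
reciprocity: (411/501) = +1·(501/411) since 411 mod 4 = 3, 501 mod 4 = 1; sign now +1
(501/411) = (90/411)   [reduce mod 411]
90 = 2^1·45; (2/411) = -1 since 411 mod 8 = 3, so (90/411) = (-1)^1·(45/411); sign now -1
reciprocity: (45/411) = +1·(411/45) since 45 mod 4 = 1, 411 mod 4 = 3; sign now -1
(411/45) = (6/45)   [reduce mod 45]
6 = 2^1·3; (2/45) = -1 since 45 mod 8 = 5, so (6/45) = (-1)^1·(3/45); sign now +1
reciprocity: (3/45) = +1·(45/3) since 3 mod 4 = 3, 45 mod 4 = 1; sign now +1
(45/3) = (0/3)   [reduce mod 3]
(0/3) = 0   [gcd(a, n) > 1]; final value = 0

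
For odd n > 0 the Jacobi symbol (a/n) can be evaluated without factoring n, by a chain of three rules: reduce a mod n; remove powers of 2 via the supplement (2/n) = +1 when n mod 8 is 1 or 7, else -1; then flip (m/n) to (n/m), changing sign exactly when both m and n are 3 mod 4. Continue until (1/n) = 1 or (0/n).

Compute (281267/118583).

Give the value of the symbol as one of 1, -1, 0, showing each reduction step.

(281267/118583) = (44101/118583)   [reduce mod 118583]
reciprocity: (44101/118583) = +1·(118583/44101) since 44101 mod 4 = 1, 118583 mod 4 = 3; sign now +1
(118583/44101) = (30381/44101)   [reduce mod 44101]
reciprocity: (30381/44101) = +1·(44101/30381) since 30381 mod 4 = 1, 44101 mod 4 = 1; sign now +1
(44101/30381) = (13720/30381)   [reduce mod 30381]
13720 = 2^3·1715; (2/30381) = -1 since 30381 mod 8 = 5, so (13720/30381) = (-1)^3·(1715/30381); sign now -1
reciprocity: (1715/30381) = +1·(30381/1715) since 1715 mod 4 = 3, 30381 mod 4 = 1; sign now -1
(30381/1715) = (1226/1715)   [reduce mod 1715]
1226 = 2^1·613; (2/1715) = -1 since 1715 mod 8 = 3, so (1226/1715) = (-1)^1·(613/1715); sign now +1
reciprocity: (613/1715) = +1·(1715/613) since 613 mod 4 = 1, 1715 mod 4 = 3; sign now +1
(1715/613) = (489/613)   [reduce mod 613]
reciprocity: (489/613) = +1·(613/489) since 489 mod 4 = 1, 613 mod 4 = 1; sign now +1
(613/489) = (124/489)   [reduce mod 489]
124 = 2^2·31; (2/489) = +1 since 489 mod 8 = 1, so (124/489) = (+1)^2·(31/489); sign now +1
reciprocity: (31/489) = +1·(489/31) since 31 mod 4 = 3, 489 mod 4 = 1; sign now +1
(489/31) = (24/31)   [reduce mod 31]
24 = 2^3·3; (2/31) = +1 since 31 mod 8 = 7, so (24/31) = (+1)^3·(3/31); sign now +1
reciprocity: (3/31) = -1·(31/3) since 3 mod 4 = 3, 31 mod 4 = 3; sign now -1
(31/3) = (1/3)   [reduce mod 3]
(1/3) = 1; final value = sign = -1

-1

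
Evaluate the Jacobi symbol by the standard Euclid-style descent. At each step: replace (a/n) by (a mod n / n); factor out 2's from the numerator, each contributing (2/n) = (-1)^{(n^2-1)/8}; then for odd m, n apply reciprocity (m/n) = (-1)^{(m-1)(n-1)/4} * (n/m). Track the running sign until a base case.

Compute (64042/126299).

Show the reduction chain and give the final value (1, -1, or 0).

factor out 2^1: 64042 = 2^1·32021; with 126299 mod 8 = 3, (2/126299) = -1; sign now -1; continue with (32021/126299)
flip (32021/126299) -> (126299/32021): both odd, 32021 mod 4 = 1, 126299 mod 4 = 3, so the flip contributes +1; sign now -1
(126299/32021): 126299 mod 32021 = 30236, so (126299/32021) = (30236/32021)
factor out 2^2: 30236 = 2^2·7559; with 32021 mod 8 = 5, (2/32021) = -1; sign now -1; continue with (7559/32021)
flip (7559/32021) -> (32021/7559): both odd, 7559 mod 4 = 3, 32021 mod 4 = 1, so the flip contributes +1; sign now -1
(32021/7559): 32021 mod 7559 = 1785, so (32021/7559) = (1785/7559)
flip (1785/7559) -> (7559/1785): both odd, 1785 mod 4 = 1, 7559 mod 4 = 3, so the flip contributes +1; sign now -1
(7559/1785): 7559 mod 1785 = 419, so (7559/1785) = (419/1785)
flip (419/1785) -> (1785/419): both odd, 419 mod 4 = 3, 1785 mod 4 = 1, so the flip contributes +1; sign now -1
(1785/419): 1785 mod 419 = 109, so (1785/419) = (109/419)
flip (109/419) -> (419/109): both odd, 109 mod 4 = 1, 419 mod 4 = 3, so the flip contributes +1; sign now -1
(419/109): 419 mod 109 = 92, so (419/109) = (92/109)
factor out 2^2: 92 = 2^2·23; with 109 mod 8 = 5, (2/109) = -1; sign now -1; continue with (23/109)
flip (23/109) -> (109/23): both odd, 23 mod 4 = 3, 109 mod 4 = 1, so the flip contributes +1; sign now -1
(109/23): 109 mod 23 = 17, so (109/23) = (17/23)
flip (17/23) -> (23/17): both odd, 17 mod 4 = 1, 23 mod 4 = 3, so the flip contributes +1; sign now -1
(23/17): 23 mod 17 = 6, so (23/17) = (6/17)
factor out 2^1: 6 = 2^1·3; with 17 mod 8 = 1, (2/17) = +1; sign now -1; continue with (3/17)
flip (3/17) -> (17/3): both odd, 3 mod 4 = 3, 17 mod 4 = 1, so the flip contributes +1; sign now -1
(17/3): 17 mod 3 = 2, so (17/3) = (2/3)
factor out 2^1: 2 = 2^1·1; with 3 mod 8 = 3, (2/3) = -1; sign now +1; continue with (1/3)
reached (1/3) = 1, so the symbol is +1

1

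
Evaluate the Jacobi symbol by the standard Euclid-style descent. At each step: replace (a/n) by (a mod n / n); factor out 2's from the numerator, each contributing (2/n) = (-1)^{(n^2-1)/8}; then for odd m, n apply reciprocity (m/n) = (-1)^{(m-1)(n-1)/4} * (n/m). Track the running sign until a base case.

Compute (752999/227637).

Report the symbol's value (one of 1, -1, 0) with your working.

-1

(752999/227637): 752999 mod 227637 = 70088, so (752999/227637) = (70088/227637)
factor out 2^3: 70088 = 2^3·8761; with 227637 mod 8 = 5, (2/227637) = -1; sign now -1; continue with (8761/227637)
flip (8761/227637) -> (227637/8761): both odd, 8761 mod 4 = 1, 227637 mod 4 = 1, so the flip contributes +1; sign now -1
(227637/8761): 227637 mod 8761 = 8612, so (227637/8761) = (8612/8761)
factor out 2^2: 8612 = 2^2·2153; with 8761 mod 8 = 1, (2/8761) = +1; sign now -1; continue with (2153/8761)
flip (2153/8761) -> (8761/2153): both odd, 2153 mod 4 = 1, 8761 mod 4 = 1, so the flip contributes +1; sign now -1
(8761/2153): 8761 mod 2153 = 149, so (8761/2153) = (149/2153)
flip (149/2153) -> (2153/149): both odd, 149 mod 4 = 1, 2153 mod 4 = 1, so the flip contributes +1; sign now -1
(2153/149): 2153 mod 149 = 67, so (2153/149) = (67/149)
flip (67/149) -> (149/67): both odd, 67 mod 4 = 3, 149 mod 4 = 1, so the flip contributes +1; sign now -1
(149/67): 149 mod 67 = 15, so (149/67) = (15/67)
flip (15/67) -> (67/15): both odd, 15 mod 4 = 3, 67 mod 4 = 3, so the flip contributes -1; sign now +1
(67/15): 67 mod 15 = 7, so (67/15) = (7/15)
flip (7/15) -> (15/7): both odd, 7 mod 4 = 3, 15 mod 4 = 3, so the flip contributes -1; sign now -1
(15/7): 15 mod 7 = 1, so (15/7) = (1/7)
reached (1/7) = 1, so the symbol is -1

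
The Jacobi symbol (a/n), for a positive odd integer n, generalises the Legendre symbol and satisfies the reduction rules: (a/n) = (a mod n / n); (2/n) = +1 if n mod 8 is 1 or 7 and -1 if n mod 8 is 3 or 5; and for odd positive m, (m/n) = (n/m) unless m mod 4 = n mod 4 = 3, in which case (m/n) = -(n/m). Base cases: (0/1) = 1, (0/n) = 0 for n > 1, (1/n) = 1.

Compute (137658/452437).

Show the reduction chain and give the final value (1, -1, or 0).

1

factor out 2^1: 137658 = 2^1·68829; with 452437 mod 8 = 5, (2/452437) = -1; sign now -1; continue with (68829/452437)
flip (68829/452437) -> (452437/68829): both odd, 68829 mod 4 = 1, 452437 mod 4 = 1, so the flip contributes +1; sign now -1
(452437/68829): 452437 mod 68829 = 39463, so (452437/68829) = (39463/68829)
flip (39463/68829) -> (68829/39463): both odd, 39463 mod 4 = 3, 68829 mod 4 = 1, so the flip contributes +1; sign now -1
(68829/39463): 68829 mod 39463 = 29366, so (68829/39463) = (29366/39463)
factor out 2^1: 29366 = 2^1·14683; with 39463 mod 8 = 7, (2/39463) = +1; sign now -1; continue with (14683/39463)
flip (14683/39463) -> (39463/14683): both odd, 14683 mod 4 = 3, 39463 mod 4 = 3, so the flip contributes -1; sign now +1
(39463/14683): 39463 mod 14683 = 10097, so (39463/14683) = (10097/14683)
flip (10097/14683) -> (14683/10097): both odd, 10097 mod 4 = 1, 14683 mod 4 = 3, so the flip contributes +1; sign now +1
(14683/10097): 14683 mod 10097 = 4586, so (14683/10097) = (4586/10097)
factor out 2^1: 4586 = 2^1·2293; with 10097 mod 8 = 1, (2/10097) = +1; sign now +1; continue with (2293/10097)
flip (2293/10097) -> (10097/2293): both odd, 2293 mod 4 = 1, 10097 mod 4 = 1, so the flip contributes +1; sign now +1
(10097/2293): 10097 mod 2293 = 925, so (10097/2293) = (925/2293)
flip (925/2293) -> (2293/925): both odd, 925 mod 4 = 1, 2293 mod 4 = 1, so the flip contributes +1; sign now +1
(2293/925): 2293 mod 925 = 443, so (2293/925) = (443/925)
flip (443/925) -> (925/443): both odd, 443 mod 4 = 3, 925 mod 4 = 1, so the flip contributes +1; sign now +1
(925/443): 925 mod 443 = 39, so (925/443) = (39/443)
flip (39/443) -> (443/39): both odd, 39 mod 4 = 3, 443 mod 4 = 3, so the flip contributes -1; sign now -1
(443/39): 443 mod 39 = 14, so (443/39) = (14/39)
factor out 2^1: 14 = 2^1·7; with 39 mod 8 = 7, (2/39) = +1; sign now -1; continue with (7/39)
flip (7/39) -> (39/7): both odd, 7 mod 4 = 3, 39 mod 4 = 3, so the flip contributes -1; sign now +1
(39/7): 39 mod 7 = 4, so (39/7) = (4/7)
factor out 2^2: 4 = 2^2·1; with 7 mod 8 = 7, (2/7) = +1; sign now +1; continue with (1/7)
reached (1/7) = 1, so the symbol is +1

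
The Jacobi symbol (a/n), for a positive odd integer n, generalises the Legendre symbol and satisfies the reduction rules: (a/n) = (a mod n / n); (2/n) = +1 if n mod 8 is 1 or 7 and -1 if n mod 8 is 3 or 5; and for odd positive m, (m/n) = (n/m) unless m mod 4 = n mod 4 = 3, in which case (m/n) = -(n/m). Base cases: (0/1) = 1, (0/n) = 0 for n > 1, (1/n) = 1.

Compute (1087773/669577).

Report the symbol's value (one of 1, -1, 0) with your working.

1

(1087773/669577) = (418196/669577)   [reduce mod 669577]
418196 = 2^2·104549; (2/669577) = +1 since 669577 mod 8 = 1, so (418196/669577) = (+1)^2·(104549/669577); sign now +1
reciprocity: (104549/669577) = +1·(669577/104549) since 104549 mod 4 = 1, 669577 mod 4 = 1; sign now +1
(669577/104549) = (42283/104549)   [reduce mod 104549]
reciprocity: (42283/104549) = +1·(104549/42283) since 42283 mod 4 = 3, 104549 mod 4 = 1; sign now +1
(104549/42283) = (19983/42283)   [reduce mod 42283]
reciprocity: (19983/42283) = -1·(42283/19983) since 19983 mod 4 = 3, 42283 mod 4 = 3; sign now -1
(42283/19983) = (2317/19983)   [reduce mod 19983]
reciprocity: (2317/19983) = +1·(19983/2317) since 2317 mod 4 = 1, 19983 mod 4 = 3; sign now -1
(19983/2317) = (1447/2317)   [reduce mod 2317]
reciprocity: (1447/2317) = +1·(2317/1447) since 1447 mod 4 = 3, 2317 mod 4 = 1; sign now -1
(2317/1447) = (870/1447)   [reduce mod 1447]
870 = 2^1·435; (2/1447) = +1 since 1447 mod 8 = 7, so (870/1447) = (+1)^1·(435/1447); sign now -1
reciprocity: (435/1447) = -1·(1447/435) since 435 mod 4 = 3, 1447 mod 4 = 3; sign now +1
(1447/435) = (142/435)   [reduce mod 435]
142 = 2^1·71; (2/435) = -1 since 435 mod 8 = 3, so (142/435) = (-1)^1·(71/435); sign now -1
reciprocity: (71/435) = -1·(435/71) since 71 mod 4 = 3, 435 mod 4 = 3; sign now +1
(435/71) = (9/71)   [reduce mod 71]
reciprocity: (9/71) = +1·(71/9) since 9 mod 4 = 1, 71 mod 4 = 3; sign now +1
(71/9) = (8/9)   [reduce mod 9]
8 = 2^3·1; (2/9) = +1 since 9 mod 8 = 1, so (8/9) = (+1)^3·(1/9); sign now +1
(1/9) = 1; final value = sign = +1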